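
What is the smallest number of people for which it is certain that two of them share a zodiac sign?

There are 12 zodiac signs acting as pigeonholes.
With 12 people we could place one in each, avoiding any repeat.
One more forces some class to hold 2, so 12 + 1 = 13.

13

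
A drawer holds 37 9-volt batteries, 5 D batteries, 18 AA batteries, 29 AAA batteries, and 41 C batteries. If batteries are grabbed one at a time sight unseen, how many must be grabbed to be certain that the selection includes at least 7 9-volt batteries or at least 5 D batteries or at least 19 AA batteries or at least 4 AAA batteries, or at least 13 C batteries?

The worst case stops just short of every target: 6 9-volt, 4 D, 18 AA, 3 AAA, 12 C — 6 + 4 + 18 + 3 + 12 = 43 batteries.
One more battery must push some type to its target, so 43 + 1 = 44.

44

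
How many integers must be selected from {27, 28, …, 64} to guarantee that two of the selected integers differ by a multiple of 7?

Group the integers by remainder mod 7; there are 7 residue classes, each nonempty in this range.
Choosing one from each class (7 integers) avoids any shared remainder.
One more choice must repeat a class, so two differ by a multiple of 7. Hence 7 + 1 = 8.

8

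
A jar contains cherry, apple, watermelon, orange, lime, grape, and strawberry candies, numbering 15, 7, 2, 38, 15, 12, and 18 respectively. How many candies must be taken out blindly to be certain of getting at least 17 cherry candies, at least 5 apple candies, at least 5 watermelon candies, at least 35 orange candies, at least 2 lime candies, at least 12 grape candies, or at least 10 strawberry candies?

77

Each of the 7 flavors has its own threshold; avoid all of them simultaneously.
The worst case stops just short of every target: all 15 cherry, 4 apple, all 2 watermelon, 34 orange, 1 lime, 11 grape, 9 strawberry — 15 + 4 + 2 + 34 + 1 + 11 + 9 = 76 candies.
One more candy must push some flavor to its target, so 76 + 1 = 77.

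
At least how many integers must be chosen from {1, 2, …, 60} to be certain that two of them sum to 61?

31

Partition {1, …, 60} into 30 pairs: {1,60}, {2,59}, …, {30,31}.
Choosing 30 integers — say the integers 1 through 30 — takes one from each pair and avoids the property.
Choosing 31 forces two into the same pair by pigeonhole, and those sum to 61. So 31.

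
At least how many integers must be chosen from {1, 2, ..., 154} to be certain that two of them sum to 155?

78

Partition {1, …, 154} into 77 pairs: {1,154}, {2,153}, …, {77,78}.
Choosing 77 integers — say the integers 1 through 77 — takes one from each pair and avoids the property.
Choosing 78 forces two into the same pair by pigeonhole, and those sum to 155. So 78.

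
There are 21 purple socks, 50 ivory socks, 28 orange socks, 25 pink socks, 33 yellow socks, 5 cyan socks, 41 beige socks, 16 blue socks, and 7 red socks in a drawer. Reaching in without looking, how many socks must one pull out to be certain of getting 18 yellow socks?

211

The worst case draws every non-yellow sock first: 21 + 50 + 28 + 25 + 5 + 41 + 16 + 7 = 193.
The next 18 draws are then forced to be yellow, giving 193 + 18 = 211.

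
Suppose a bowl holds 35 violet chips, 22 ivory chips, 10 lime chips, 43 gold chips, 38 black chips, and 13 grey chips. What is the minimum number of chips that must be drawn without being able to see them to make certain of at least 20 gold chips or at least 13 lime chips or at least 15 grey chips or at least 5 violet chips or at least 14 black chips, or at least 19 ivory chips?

Each of the 6 colors has its own threshold; avoid all of them simultaneously.
The worst case stops just short of every target: 4 violet, 18 ivory, all 10 lime, 19 gold, 13 black, all 13 grey — 4 + 18 + 10 + 19 + 13 + 13 = 77 chips.
One more chip must push some color to its target, so 77 + 1 = 78.

78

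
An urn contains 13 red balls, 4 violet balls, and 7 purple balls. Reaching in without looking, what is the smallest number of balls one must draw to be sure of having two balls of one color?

Treat the 3 colors as pigeonholes.
The worst case takes 1 ball of each color without reaching 2 of any: 3 × 1 = 3.
The next ball must bring some color to 2, so 3 + 1 = 4.

4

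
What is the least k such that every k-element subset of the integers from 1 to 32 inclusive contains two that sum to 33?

Partition {1, …, 32} into 16 pairs: {1,32}, {2,31}, …, {16,17}.
Choosing 16 integers — say the integers 1 through 16 — takes one from each pair and avoids the property.
Choosing 17 forces two into the same pair by pigeonhole, and those sum to 33. So 17.

17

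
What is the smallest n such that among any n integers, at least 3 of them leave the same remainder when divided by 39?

There are 39 residue classes modulo 39 acting as pigeonholes.
With 39 × 2 = 78 integers we could place exactly 2 in each, with no class reaching 3.
One more forces some class to hold 3, so 78 + 1 = 79.

79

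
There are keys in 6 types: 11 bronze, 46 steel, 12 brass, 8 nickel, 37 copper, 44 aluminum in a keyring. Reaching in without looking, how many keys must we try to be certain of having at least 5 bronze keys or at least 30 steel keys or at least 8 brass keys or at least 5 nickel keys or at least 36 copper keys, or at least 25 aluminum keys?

Each of the 6 types has its own threshold; avoid all of them simultaneously.
The worst case stops just short of every target: 4 bronze, 29 steel, 7 brass, 4 nickel, 35 copper, 24 aluminum — 4 + 29 + 7 + 4 + 35 + 24 = 103 keys.
One more key must push some type to its target, so 103 + 1 = 104.

104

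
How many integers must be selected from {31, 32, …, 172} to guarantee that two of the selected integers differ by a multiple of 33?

34

Use the pigeonhole principle on residue classes: group the integers by remainder mod 33; there are 33 residue classes, each nonempty in this range.
Choosing one from each class (33 integers) avoids any shared remainder.
One more choice must repeat a class, so two differ by a multiple of 33. Hence 33 + 1 = 34.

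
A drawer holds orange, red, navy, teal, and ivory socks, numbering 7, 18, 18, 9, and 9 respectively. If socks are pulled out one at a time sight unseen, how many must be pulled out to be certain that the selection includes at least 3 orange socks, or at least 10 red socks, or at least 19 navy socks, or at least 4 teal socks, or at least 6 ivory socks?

38

Each of the 5 colors has its own threshold; avoid all of them simultaneously.
The worst case stops just short of every target: 2 orange, 9 red, 18 navy, 3 teal, 5 ivory — 2 + 9 + 18 + 3 + 5 = 37 socks.
One more sock must push some color to its target, so 37 + 1 = 38.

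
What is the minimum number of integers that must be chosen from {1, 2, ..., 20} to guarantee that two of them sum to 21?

Partition {1, …, 20} into 10 pairs: {1,20}, {2,19}, …, {10,11}.
Choosing 10 integers — say the integers 1 through 10 — takes one from each pair and avoids the property.
Choosing 11 forces two into the same pair by pigeonhole, and those sum to 21. So 11.

11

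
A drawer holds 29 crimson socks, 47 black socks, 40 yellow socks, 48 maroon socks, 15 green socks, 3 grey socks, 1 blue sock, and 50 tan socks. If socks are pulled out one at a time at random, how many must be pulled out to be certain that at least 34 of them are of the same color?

In the worst case we take at most 33 of each color, but all 29 crimson, all 15 green, all 3 grey, and all 1 blue (fewer than 33), giving 29 + 33 + 33 + 33 + 15 + 3 + 1 + 33 = 180.
One more sock then forces some color to 34, so 180 + 1 = 181.

181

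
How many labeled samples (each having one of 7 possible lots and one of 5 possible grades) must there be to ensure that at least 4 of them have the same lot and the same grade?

106

There are 7 × 5 = 35 (lot, grade) combinations acting as pigeonholes.
With 35 × 3 = 105 labeled samples we could place exactly 3 in each, with no (lot, grade) pair reaching 4.
One more forces some (lot, grade) pair to hold 4, so 105 + 1 = 106.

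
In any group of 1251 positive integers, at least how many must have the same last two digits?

There are 100 possible two-digit endings, which serve as the pigeonholes.
If each of the 100 possible two-digit endings held at most 12, the total would be at most 100 × 12 = 1200 < 1251, a contradiction.
So at least one holds ⌈1251/100⌉ = 13.

13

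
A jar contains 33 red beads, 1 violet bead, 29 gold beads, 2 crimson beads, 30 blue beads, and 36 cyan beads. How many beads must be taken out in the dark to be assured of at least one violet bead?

The worst case draws every non-violet bead first: 33 + 29 + 2 + 30 + 36 = 130.
The next draw is then forced to be violet, giving 130 + 1 = 131.

131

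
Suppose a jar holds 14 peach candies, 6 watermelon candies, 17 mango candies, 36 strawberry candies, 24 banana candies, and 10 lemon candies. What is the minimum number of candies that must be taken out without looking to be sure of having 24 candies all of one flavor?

Treat the 6 flavors as pigeonholes.
In the worst case we take at most 23 of each flavor, but all 14 peach, all 6 watermelon, all 17 mango, and all 10 lemon (fewer than 23), giving 14 + 6 + 17 + 23 + 23 + 10 = 93.
One more candy then forces some flavor to 24, so 93 + 1 = 94.

94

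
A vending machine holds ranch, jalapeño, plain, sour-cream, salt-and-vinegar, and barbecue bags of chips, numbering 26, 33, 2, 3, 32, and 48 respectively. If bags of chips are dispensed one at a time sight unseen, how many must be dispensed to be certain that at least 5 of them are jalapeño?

To avoid jalapeño bags of chips as long as possible, exhaust the other 5 flavors first.
The worst case draws every non-jalapeño bag of chips first: 26 + 2 + 3 + 32 + 48 = 111.
The next 5 draws are then forced to be jalapeño, giving 111 + 5 = 116.

116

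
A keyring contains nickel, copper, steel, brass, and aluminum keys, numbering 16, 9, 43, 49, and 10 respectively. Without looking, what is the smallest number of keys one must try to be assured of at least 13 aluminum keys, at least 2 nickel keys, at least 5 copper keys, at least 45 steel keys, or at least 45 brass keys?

The worst case stops just short of every target: 1 nickel, 4 copper, all 43 steel, 44 brass, all 10 aluminum — 1 + 4 + 43 + 44 + 10 = 102 keys.
One more key must push some type to its target, so 102 + 1 = 103.

103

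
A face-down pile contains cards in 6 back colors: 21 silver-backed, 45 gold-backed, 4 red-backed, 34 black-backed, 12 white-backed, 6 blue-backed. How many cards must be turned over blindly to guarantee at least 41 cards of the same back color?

Treat the 6 back colors as pigeonholes.
In the worst case we take at most 40 of each back color, but all 21 silver-backed, all 4 red-backed, all 34 black-backed, all 12 white-backed, and all 6 blue-backed (fewer than 40), giving 21 + 40 + 4 + 34 + 12 + 6 = 117.
One more card then forces some back color to 41, so 117 + 1 = 118.

118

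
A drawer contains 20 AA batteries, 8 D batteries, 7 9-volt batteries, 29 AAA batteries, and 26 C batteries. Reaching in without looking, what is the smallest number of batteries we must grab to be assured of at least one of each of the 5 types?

84

The hardest type to obtain is 9-volt: we could draw every other battery first — 90 − 7 = 83 batteries — without a single 9-volt one.
The next draw must be 9-volt, so 83 + 1 = 84.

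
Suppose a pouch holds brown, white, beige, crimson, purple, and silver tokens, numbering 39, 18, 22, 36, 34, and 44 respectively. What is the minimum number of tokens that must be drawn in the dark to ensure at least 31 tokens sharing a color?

In the worst case we take at most 30 of each color, but all 18 white and all 22 beige (fewer than 30), giving 30 + 18 + 22 + 30 + 30 + 30 = 160.
One more token then forces some color to 31, so 160 + 1 = 161.

161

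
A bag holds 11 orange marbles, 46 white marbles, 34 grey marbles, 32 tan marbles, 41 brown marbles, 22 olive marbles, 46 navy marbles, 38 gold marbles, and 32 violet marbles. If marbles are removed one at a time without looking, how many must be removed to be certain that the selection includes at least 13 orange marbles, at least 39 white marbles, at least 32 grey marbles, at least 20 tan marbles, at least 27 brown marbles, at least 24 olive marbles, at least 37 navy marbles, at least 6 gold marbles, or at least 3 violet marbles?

191

The worst case stops just short of every target: all 11 orange, 38 white, 31 grey, 19 tan, 26 brown, all 22 olive, 36 navy, 5 gold, 2 violet — 11 + 38 + 31 + 19 + 26 + 22 + 36 + 5 + 2 = 190 marbles.
One more marble must push some color to its target, so 190 + 1 = 191.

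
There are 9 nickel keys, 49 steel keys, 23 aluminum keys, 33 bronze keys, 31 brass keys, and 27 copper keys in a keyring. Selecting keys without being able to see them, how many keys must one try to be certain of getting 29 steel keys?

152

To avoid steel keys as long as possible, exhaust the other 5 types first.
The worst case draws every non-steel key first: 9 + 23 + 33 + 31 + 27 = 123.
The next 29 draws are then forced to be steel, giving 123 + 29 = 152.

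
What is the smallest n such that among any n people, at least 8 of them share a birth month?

There are 12 months of the year acting as pigeonholes.
With 12 × 7 = 84 people we could place exactly 7 in each, with no class reaching 8.
One more forces some class to hold 8, so 84 + 1 = 85.

85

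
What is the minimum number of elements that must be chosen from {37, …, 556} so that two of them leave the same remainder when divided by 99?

100

Group the integers by remainder mod 99; there are 99 residue classes, each nonempty in this range.
Choosing one from each class (99 integers) avoids any shared remainder.
One more choice must repeat a class, so two differ by a multiple of 99. Hence 99 + 1 = 100.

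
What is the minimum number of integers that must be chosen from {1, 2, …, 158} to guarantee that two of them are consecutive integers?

Partition {1, …, 158} into 79 pairs: {1,2}, {3,4}, …, {157,158}.
Choosing 79 integers — say the 79 even numbers 2, 4, …, 158 — takes one from each pair and avoids the property.
Choosing 80 forces two into the same pair by pigeonhole, and those are consecutive. So 80.

80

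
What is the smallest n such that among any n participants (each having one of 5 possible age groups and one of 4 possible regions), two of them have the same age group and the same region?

21

There are 5 × 4 = 20 (age group, region) combinations acting as pigeonholes.
With 20 participants we could place one in each, avoiding any repeat.
One more forces some (age group, region) pair to hold 2, so 20 + 1 = 21.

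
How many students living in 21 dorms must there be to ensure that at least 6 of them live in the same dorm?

There are 21 dorms acting as pigeonholes.
With 21 × 5 = 105 students we could place exactly 5 in each, with no class reaching 6.
One more forces some class to hold 6, so 105 + 1 = 106.

106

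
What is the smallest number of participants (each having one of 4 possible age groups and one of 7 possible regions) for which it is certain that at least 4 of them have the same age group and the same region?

There are 4 × 7 = 28 (age group, region) combinations acting as pigeonholes.
With 28 × 3 = 84 participants we could place exactly 3 in each, with no (age group, region) pair reaching 4.
One more forces some (age group, region) pair to hold 4, so 84 + 1 = 85.

85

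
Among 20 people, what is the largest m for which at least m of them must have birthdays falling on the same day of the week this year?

3

If each of the 7 days of the week held at most 2, the total would be at most 7 × 2 = 14 < 20, a contradiction.
So at least one holds ⌈20/7⌉ = 3.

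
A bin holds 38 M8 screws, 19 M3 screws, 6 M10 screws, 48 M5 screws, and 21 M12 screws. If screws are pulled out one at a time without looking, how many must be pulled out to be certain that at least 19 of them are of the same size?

Treat the 5 sizes as pigeonholes.
In the worst case we take at most 18 of each size, but all 6 M10 (fewer than 18), giving 18 + 18 + 6 + 18 + 18 = 78.
One more screw then forces some size to 19, so 78 + 1 = 79.

79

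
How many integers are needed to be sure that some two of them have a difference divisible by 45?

Two integers differ by a multiple of 45 exactly when they share a remainder mod 45.
There are 45 residue classes mod 45, so 45 integers can all lie in distinct classes.
One more integer must repeat a residue, giving a difference divisible by 45. So n = 45 + 1 = 46.

46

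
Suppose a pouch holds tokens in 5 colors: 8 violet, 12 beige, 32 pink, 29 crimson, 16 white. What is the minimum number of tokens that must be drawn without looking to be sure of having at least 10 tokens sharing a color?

In the worst case we take at most 9 of each color, but all 8 violet (fewer than 9), giving 8 + 9 + 9 + 9 + 9 = 44.
One more token then forces some color to 10, so 44 + 1 = 45.

45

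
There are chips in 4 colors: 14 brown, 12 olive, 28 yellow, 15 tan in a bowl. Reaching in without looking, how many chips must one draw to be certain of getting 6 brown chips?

61

The worst case draws every non-brown chip first: 12 + 28 + 15 = 55.
The next 6 draws are then forced to be brown, giving 55 + 6 = 61.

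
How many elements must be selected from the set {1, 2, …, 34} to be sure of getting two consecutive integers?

18

Partition {1, …, 34} into 17 pairs: {1,2}, {3,4}, …, {33,34}.
Choosing 17 integers — say the 17 even numbers 2, 4, …, 34 — takes one from each pair and avoids the property.
Choosing 18 forces two into the same pair by pigeonhole, and those are consecutive. So 18.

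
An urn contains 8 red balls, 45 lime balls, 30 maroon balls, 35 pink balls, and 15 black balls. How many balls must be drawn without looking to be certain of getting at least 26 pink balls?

To avoid pink balls as long as possible, exhaust the other 4 colors first.
The worst case draws every non-pink ball first: 8 + 45 + 30 + 15 = 98.
The next 26 draws are then forced to be pink, giving 98 + 26 = 124.

124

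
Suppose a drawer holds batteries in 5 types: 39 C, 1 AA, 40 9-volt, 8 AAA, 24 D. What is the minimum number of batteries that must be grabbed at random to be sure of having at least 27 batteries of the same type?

In the worst case we take at most 26 of each type, but all 1 AA, all 8 AAA, and all 24 D (fewer than 26), giving 26 + 1 + 26 + 8 + 24 = 85.
One more battery then forces some type to 27, so 85 + 1 = 86.

86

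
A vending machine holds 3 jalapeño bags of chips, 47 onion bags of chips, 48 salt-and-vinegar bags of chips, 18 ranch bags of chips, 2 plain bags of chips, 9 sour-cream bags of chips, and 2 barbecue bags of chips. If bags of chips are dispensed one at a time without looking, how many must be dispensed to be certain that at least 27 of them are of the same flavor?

87

In the worst case we take at most 26 of each flavor, but all 3 jalapeño, all 18 ranch, all 2 plain, all 9 sour-cream, and all 2 barbecue (fewer than 26), giving 3 + 26 + 26 + 18 + 2 + 9 + 2 = 86.
One more bag of chips then forces some flavor to 27, so 86 + 1 = 87.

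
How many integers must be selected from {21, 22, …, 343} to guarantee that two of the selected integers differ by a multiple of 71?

Group the integers by remainder mod 71; there are 71 residue classes, each nonempty in this range.
Choosing one from each class (71 integers) avoids any shared remainder.
One more choice must repeat a class, so two differ by a multiple of 71. Hence 71 + 1 = 72.

72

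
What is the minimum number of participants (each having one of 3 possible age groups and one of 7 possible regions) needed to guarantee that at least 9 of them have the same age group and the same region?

169

There are 3 × 7 = 21 (age group, region) combinations acting as pigeonholes.
With 21 × 8 = 168 participants we could place exactly 8 in each, with no (age group, region) pair reaching 9.
One more forces some (age group, region) pair to hold 9, so 168 + 1 = 169.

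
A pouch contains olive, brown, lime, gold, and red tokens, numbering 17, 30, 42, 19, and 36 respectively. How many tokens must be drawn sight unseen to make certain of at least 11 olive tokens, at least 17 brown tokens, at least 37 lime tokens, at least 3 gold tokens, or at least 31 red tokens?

95

The worst case stops just short of every target: 10 olive, 16 brown, 36 lime, 2 gold, 30 red — 10 + 16 + 36 + 2 + 30 = 94 tokens.
One more token must push some color to its target, so 94 + 1 = 95.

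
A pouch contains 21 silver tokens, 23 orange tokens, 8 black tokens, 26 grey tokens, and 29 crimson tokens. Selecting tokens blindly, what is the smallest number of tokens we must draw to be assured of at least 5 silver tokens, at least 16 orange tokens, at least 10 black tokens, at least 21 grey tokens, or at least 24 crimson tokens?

71

Each of the 5 colors has its own threshold; avoid all of them simultaneously.
The worst case stops just short of every target: 4 silver, 15 orange, all 8 black, 20 grey, 23 crimson — 4 + 15 + 8 + 20 + 23 = 70 tokens.
One more token must push some color to its target, so 70 + 1 = 71.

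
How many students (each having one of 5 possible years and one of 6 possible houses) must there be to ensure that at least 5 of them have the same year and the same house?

121

There are 5 × 6 = 30 (year, house) combinations acting as pigeonholes.
With 30 × 4 = 120 students we could place exactly 4 in each, with no (year, house) pair reaching 5.
One more forces some (year, house) pair to hold 5, so 120 + 1 = 121.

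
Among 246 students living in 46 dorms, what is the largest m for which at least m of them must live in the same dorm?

6

The 246 students fall into 46 dorms.
If each of the 46 dorms held at most 5, the total would be at most 46 × 5 = 230 < 246, a contradiction.
So at least one holds ⌈246/46⌉ = 6.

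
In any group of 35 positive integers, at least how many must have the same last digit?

4

There are 10 possible last digits, which serve as the pigeonholes.
If each of the 10 possible last digits held at most 3, the total would be at most 10 × 3 = 30 < 35, a contradiction.
So at least one holds ⌈35/10⌉ = 4.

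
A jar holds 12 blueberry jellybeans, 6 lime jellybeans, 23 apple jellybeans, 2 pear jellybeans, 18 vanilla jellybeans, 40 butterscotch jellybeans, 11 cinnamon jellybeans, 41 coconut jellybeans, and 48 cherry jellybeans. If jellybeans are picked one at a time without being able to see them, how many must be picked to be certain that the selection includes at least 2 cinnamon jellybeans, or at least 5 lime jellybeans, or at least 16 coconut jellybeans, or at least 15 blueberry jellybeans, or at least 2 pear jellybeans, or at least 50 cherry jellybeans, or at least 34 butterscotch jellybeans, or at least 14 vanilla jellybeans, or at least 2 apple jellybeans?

129

The worst case stops just short of every target: all 12 blueberry, 4 lime, 1 apple, 1 pear, 13 vanilla, 33 butterscotch, 1 cinnamon, 15 coconut, all 48 cherry — 12 + 4 + 1 + 1 + 13 + 33 + 1 + 15 + 48 = 128 jellybeans.
One more jellybean must push some flavor to its target, so 128 + 1 = 129.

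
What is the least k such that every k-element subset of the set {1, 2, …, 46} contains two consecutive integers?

24

Partition {1, …, 46} into 23 pairs: {1,2}, {3,4}, …, {45,46}.
Choosing 23 integers — say the 23 even numbers 2, 4, …, 46 — takes one from each pair and avoids the property.
Choosing 24 forces two into the same pair by pigeonhole, and those are consecutive. So 24.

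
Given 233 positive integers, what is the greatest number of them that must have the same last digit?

The 233 positive integers fall into 10 possible last digits.
If each of the 10 possible last digits held at most 23, the total would be at most 10 × 23 = 230 < 233, a contradiction.
So at least one holds ⌈233/10⌉ = 24.

24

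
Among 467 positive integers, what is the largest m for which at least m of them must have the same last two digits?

The 467 positive integers fall into 100 possible two-digit endings.
If each of the 100 possible two-digit endings held at most 4, the total would be at most 100 × 4 = 400 < 467, a contradiction.
So at least one holds ⌈467/100⌉ = 5.

5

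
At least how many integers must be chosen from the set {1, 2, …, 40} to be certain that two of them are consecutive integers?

21

Partition {1, …, 40} into 20 pairs: {1,2}, {3,4}, …, {39,40}.
Choosing 20 integers — say the 20 even numbers 2, 4, …, 40 — takes one from each pair and avoids the property.
Choosing 21 forces two into the same pair by pigeonhole, and those are consecutive. So 21.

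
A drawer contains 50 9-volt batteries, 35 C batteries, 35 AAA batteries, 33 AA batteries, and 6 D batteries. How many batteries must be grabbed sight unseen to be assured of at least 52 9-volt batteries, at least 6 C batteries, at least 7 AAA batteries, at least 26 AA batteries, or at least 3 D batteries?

Each of the 5 types has its own threshold; avoid all of them simultaneously.
The worst case stops just short of every target: all 50 9-volt, 5 C, 6 AAA, 25 AA, 2 D — 50 + 5 + 6 + 25 + 2 = 88 batteries.
One more battery must push some type to its target, so 88 + 1 = 89.

89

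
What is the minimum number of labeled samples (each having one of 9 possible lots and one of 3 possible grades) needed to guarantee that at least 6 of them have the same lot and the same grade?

There are 9 × 3 = 27 (lot, grade) combinations acting as pigeonholes.
With 27 × 5 = 135 labeled samples we could place exactly 5 in each, with no (lot, grade) pair reaching 6.
One more forces some (lot, grade) pair to hold 6, so 135 + 1 = 136.

136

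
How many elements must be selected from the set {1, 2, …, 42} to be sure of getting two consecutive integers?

22

Partition {1, …, 42} into 21 pairs: {1,2}, {3,4}, …, {41,42}.
Choosing 21 integers — say the 21 even numbers 2, 4, …, 42 — takes one from each pair and avoids the property.
Choosing 22 forces two into the same pair by pigeonhole, and those are consecutive. So 22.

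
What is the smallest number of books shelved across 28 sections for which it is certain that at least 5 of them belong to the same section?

There are 28 sections acting as pigeonholes.
With 28 × 4 = 112 books we could place exactly 4 in each, with no class reaching 5.
One more forces some class to hold 5, so 112 + 1 = 113.

113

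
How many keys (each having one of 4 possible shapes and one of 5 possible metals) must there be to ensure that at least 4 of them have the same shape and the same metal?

61

There are 4 × 5 = 20 (shape, metal) combinations acting as pigeonholes.
With 20 × 3 = 60 keys we could place exactly 3 in each, with no (shape, metal) pair reaching 4.
One more forces some (shape, metal) pair to hold 4, so 60 + 1 = 61.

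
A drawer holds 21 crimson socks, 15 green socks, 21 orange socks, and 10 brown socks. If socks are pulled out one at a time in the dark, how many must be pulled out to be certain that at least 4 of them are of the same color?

13

The worst case takes 3 socks of each color without reaching 4 of any: 4 × 3 = 12.
The next sock must bring some color to 4, so 12 + 1 = 13.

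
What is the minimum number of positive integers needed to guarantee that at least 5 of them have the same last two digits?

401

There are 100 possible two-digit endings acting as pigeonholes.
With 100 × 4 = 400 positive integers we could place exactly 4 in each, with no class reaching 5.
One more forces some class to hold 5, so 400 + 1 = 401.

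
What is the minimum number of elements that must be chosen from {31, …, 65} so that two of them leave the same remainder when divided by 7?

Group the integers by remainder mod 7; there are 7 residue classes, each nonempty in this range.
Choosing one from each class (7 integers) avoids any shared remainder.
One more choice must repeat a class, so two differ by a multiple of 7. Hence 7 + 1 = 8.

8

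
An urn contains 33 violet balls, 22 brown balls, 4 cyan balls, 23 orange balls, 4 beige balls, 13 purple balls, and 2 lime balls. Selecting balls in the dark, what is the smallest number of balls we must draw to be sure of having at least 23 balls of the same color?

90

In the worst case we take at most 22 of each color, but all 4 cyan, all 4 beige, all 13 purple, and all 2 lime (fewer than 22), giving 22 + 22 + 4 + 22 + 4 + 13 + 2 = 89.
One more ball then forces some color to 23, so 89 + 1 = 90.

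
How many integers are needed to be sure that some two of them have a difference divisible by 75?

Two integers differ by a multiple of 75 exactly when they share a remainder mod 75.
There are 75 residue classes mod 75, so 75 integers can all lie in distinct classes.
One more integer must repeat a residue, giving a difference divisible by 75. So n = 75 + 1 = 76.

76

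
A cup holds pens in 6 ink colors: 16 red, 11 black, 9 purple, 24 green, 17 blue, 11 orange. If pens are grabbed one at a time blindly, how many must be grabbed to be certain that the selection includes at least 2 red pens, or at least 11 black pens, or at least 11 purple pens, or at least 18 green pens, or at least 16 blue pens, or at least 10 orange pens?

Each of the 6 ink colors has its own threshold; avoid all of them simultaneously.
The worst case stops just short of every target: 1 red, 10 black, all 9 purple, 17 green, 15 blue, 9 orange — 1 + 10 + 9 + 17 + 15 + 9 = 61 pens.
One more pen must push some ink color to its target, so 61 + 1 = 62.

62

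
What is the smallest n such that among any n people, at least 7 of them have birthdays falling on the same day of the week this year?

There are 7 days of the week acting as pigeonholes.
With 7 × 6 = 42 people we could place exactly 6 in each, with no class reaching 7.
One more forces some class to hold 7, so 42 + 1 = 43.

43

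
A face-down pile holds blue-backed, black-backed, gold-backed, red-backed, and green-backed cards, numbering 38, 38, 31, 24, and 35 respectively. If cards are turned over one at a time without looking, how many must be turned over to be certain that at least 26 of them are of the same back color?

In the worst case we take at most 25 of each back color, but all 24 red-backed (fewer than 25), giving 25 + 25 + 25 + 24 + 25 = 124.
One more card then forces some back color to 26, so 124 + 1 = 125.

125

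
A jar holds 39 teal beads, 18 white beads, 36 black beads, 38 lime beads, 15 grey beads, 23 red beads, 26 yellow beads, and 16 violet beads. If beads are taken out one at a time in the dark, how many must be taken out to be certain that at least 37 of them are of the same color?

207

Treat the 8 colors as pigeonholes.
In the worst case we take at most 36 of each color, but all 18 white, all 15 grey, all 23 red, all 26 yellow, and all 16 violet (fewer than 36), giving 36 + 18 + 36 + 36 + 15 + 23 + 26 + 16 = 206.
One more bead then forces some color to 37, so 206 + 1 = 207.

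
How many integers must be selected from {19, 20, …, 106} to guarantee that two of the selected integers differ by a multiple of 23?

Group the integers by remainder mod 23; there are 23 residue classes, each nonempty in this range.
Choosing one from each class (23 integers) avoids any shared remainder.
One more choice must repeat a class, so two differ by a multiple of 23. Hence 23 + 1 = 24.

24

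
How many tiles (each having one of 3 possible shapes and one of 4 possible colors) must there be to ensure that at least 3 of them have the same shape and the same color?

There are 3 × 4 = 12 (shape, color) combinations acting as pigeonholes.
With 12 × 2 = 24 tiles we could place exactly 2 in each, with no (shape, color) pair reaching 3.
One more forces some (shape, color) pair to hold 3, so 24 + 1 = 25.

25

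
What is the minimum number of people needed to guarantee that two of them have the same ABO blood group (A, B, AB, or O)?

5

There are 4 ABO blood groups acting as pigeonholes.
With 4 people we could place one in each, avoiding any repeat.
One more forces some class to hold 2, so 4 + 1 = 5.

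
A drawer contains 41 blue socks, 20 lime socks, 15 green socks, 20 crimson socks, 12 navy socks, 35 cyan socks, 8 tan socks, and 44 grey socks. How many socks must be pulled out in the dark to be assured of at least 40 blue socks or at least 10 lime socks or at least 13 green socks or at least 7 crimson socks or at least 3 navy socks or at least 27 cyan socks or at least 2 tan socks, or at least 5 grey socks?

The worst case stops just short of every target: 39 blue, 9 lime, 12 green, 6 crimson, 2 navy, 26 cyan, 1 tan, 4 grey — 39 + 9 + 12 + 6 + 2 + 26 + 1 + 4 = 99 socks.
One more sock must push some color to its target, so 99 + 1 = 100.

100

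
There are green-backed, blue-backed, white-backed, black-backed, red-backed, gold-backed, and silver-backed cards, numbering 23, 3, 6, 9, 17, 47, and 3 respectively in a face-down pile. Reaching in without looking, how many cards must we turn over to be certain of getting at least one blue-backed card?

106

To avoid blue-backed cards as long as possible, exhaust the other 6 back colors first.
The worst case draws every non-blue-backed card first: 23 + 6 + 9 + 17 + 47 + 3 = 105.
The next draw is then forced to be blue-backed, giving 105 + 1 = 106.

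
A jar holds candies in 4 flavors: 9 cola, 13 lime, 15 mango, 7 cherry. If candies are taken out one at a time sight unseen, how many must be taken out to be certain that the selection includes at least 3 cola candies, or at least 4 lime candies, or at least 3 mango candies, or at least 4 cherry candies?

11

Each of the 4 flavors has its own threshold; avoid all of them simultaneously.
The worst case stops just short of every target: 2 cola, 3 lime, 2 mango, 3 cherry — 2 + 3 + 2 + 3 = 10 candies.
One more candy must push some flavor to its target, so 10 + 1 = 11.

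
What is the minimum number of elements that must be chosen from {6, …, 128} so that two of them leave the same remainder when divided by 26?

Use the pigeonhole principle on residue classes: group the integers by remainder mod 26; there are 26 residue classes, each nonempty in this range.
Choosing one from each class (26 integers) avoids any shared remainder.
One more choice must repeat a class, so two differ by a multiple of 26. Hence 26 + 1 = 27.

27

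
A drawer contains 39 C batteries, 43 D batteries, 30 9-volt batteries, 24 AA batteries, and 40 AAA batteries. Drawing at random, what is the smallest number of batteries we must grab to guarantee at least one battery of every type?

153

The hardest type to obtain is AA: we could draw every other battery first — 176 − 24 = 152 batteries — without a single AA one.
The next draw must be AA, so 152 + 1 = 153.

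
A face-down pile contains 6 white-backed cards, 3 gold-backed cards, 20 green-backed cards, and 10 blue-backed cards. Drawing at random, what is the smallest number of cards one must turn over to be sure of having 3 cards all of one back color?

9

Treat the 4 back colors as pigeonholes.
The worst case takes 2 cards of each back color without reaching 3 of any: 4 × 2 = 8.
The next card must bring some back color to 3, so 8 + 1 = 9.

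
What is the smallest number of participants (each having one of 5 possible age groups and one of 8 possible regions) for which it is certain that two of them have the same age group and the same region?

There are 5 × 8 = 40 (age group, region) combinations acting as pigeonholes.
With 40 participants we could place one in each, avoiding any repeat.
One more forces some (age group, region) pair to hold 2, so 40 + 1 = 41.

41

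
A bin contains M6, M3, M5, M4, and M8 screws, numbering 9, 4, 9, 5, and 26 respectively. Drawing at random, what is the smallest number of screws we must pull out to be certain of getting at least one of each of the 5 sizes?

The hardest size to obtain is M3: we could draw every other screw first — 53 − 4 = 49 screws — without a single M3 one.
The next draw must be M3, so 49 + 1 = 50.

50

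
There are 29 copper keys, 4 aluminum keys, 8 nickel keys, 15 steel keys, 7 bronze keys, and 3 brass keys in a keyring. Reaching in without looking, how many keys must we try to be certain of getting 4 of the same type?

The worst case takes 3 keys of each type without reaching 4 of any: 6 × 3 = 18.
The next key must bring some type to 4, so 18 + 1 = 19.

19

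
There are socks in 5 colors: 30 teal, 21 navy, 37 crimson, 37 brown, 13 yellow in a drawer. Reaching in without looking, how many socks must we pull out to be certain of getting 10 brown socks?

To avoid brown socks as long as possible, exhaust the other 4 colors first.
The worst case draws every non-brown sock first: 30 + 21 + 37 + 13 = 101.
The next 10 draws are then forced to be brown, giving 101 + 10 = 111.

111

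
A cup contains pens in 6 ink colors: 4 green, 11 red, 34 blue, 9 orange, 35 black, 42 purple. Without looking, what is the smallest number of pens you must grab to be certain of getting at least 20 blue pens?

To avoid blue pens as long as possible, exhaust the other 5 ink colors first.
The worst case draws every non-blue pen first: 4 + 11 + 9 + 35 + 42 = 101.
The next 20 draws are then forced to be blue, giving 101 + 20 = 121.

121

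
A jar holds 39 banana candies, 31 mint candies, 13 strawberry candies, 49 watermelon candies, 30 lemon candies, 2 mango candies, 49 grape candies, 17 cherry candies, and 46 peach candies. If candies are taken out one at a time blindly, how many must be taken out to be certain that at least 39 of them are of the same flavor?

Treat the 9 flavors as pigeonholes.
In the worst case we take at most 38 of each flavor, but all 31 mint, all 13 strawberry, all 30 lemon, all 2 mango, and all 17 cherry (fewer than 38), giving 38 + 31 + 13 + 38 + 30 + 2 + 38 + 17 + 38 = 245.
One more candy then forces some flavor to 39, so 245 + 1 = 246.

246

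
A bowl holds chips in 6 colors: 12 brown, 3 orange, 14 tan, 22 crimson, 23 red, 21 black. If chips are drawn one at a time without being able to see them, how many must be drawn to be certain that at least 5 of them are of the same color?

24

In the worst case we take at most 4 of each color, but all 3 orange (fewer than 4), giving 4 + 3 + 4 + 4 + 4 + 4 = 23.
One more chip then forces some color to 5, so 23 + 1 = 24.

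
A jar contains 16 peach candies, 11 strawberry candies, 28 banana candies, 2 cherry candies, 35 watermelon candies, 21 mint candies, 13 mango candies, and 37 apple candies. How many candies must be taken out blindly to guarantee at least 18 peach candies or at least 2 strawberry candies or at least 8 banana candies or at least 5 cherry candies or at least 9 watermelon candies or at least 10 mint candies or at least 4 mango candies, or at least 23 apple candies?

69

The worst case stops just short of every target: all 16 peach, 1 strawberry, 7 banana, all 2 cherry, 8 watermelon, 9 mint, 3 mango, 22 apple — 16 + 1 + 7 + 2 + 8 + 9 + 3 + 22 = 68 candies.
One more candy must push some flavor to its target, so 68 + 1 = 69.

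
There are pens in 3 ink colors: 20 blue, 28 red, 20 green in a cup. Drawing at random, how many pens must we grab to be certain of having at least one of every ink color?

The hardest ink color to obtain is blue: we could draw every other pen first — 68 − 20 = 48 pens — without a single blue one.
The next draw must be blue, so 48 + 1 = 49.

49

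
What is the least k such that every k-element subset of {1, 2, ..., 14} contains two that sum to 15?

8

Partition {1, …, 14} into 7 pairs: {1,14}, {2,13}, …, {7,8}.
Choosing 7 integers — say the integers 1 through 7 — takes one from each pair and avoids the property.
Choosing 8 forces two into the same pair by pigeonhole, and those sum to 15. So 8.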